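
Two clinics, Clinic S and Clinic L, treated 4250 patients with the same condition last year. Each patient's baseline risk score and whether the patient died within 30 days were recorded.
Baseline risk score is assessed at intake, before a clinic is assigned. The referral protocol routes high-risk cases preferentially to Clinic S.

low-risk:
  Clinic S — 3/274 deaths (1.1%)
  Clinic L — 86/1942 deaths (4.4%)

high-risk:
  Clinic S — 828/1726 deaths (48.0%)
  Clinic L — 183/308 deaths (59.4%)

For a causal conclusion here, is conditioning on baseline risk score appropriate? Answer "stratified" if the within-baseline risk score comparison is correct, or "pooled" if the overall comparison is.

stratified

Within every baseline risk score level Clinic S has the lower rate, yet pooled Clinic L does — Simpson's reversal.
The imbalance in baseline risk score arose from how patients were allocated, not from anything the clinic did; and baseline risk score independently affects the outcome. The pooled gap is confounded — condition on baseline risk score.
Within each level — low-risk: 1.1% vs 4.4%; high-risk: 48.0% vs 59.4% — Clinic S is lower every time.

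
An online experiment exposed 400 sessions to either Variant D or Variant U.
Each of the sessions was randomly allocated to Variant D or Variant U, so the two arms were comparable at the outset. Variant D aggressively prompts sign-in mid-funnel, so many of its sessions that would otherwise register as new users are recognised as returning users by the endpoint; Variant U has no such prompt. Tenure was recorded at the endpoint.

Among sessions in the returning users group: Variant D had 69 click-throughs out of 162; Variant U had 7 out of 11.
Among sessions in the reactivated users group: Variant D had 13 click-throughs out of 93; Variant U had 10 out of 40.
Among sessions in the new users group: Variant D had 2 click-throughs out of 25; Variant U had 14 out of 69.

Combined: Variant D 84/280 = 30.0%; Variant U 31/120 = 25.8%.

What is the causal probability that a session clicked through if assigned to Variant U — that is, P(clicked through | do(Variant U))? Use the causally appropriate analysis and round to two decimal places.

User tenure is recorded after the variant and is itself shifted by it — it sits on the causal path from variant to outcome. Conditioning on a mediator would strip out part of the effect we want; the pooled comparison gives the total causal effect.
So P(outcome | do(Variant U)) is just the pooled rate for Variant U: 31/120 = 0.258.

0.26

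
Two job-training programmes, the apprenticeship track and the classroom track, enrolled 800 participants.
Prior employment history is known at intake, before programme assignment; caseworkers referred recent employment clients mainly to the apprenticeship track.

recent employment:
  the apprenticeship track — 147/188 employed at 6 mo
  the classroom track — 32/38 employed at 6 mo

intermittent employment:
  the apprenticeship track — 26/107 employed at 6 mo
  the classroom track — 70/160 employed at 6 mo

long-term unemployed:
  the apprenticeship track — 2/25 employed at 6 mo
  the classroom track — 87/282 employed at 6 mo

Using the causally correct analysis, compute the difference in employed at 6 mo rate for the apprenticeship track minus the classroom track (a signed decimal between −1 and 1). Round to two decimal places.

-0.17

Within every prior employment history level the classroom track has the higher rate, yet pooled the apprenticeship track does — Simpson's reversal.
The imbalance in prior employment history arose from how participants were allocated, not from anything the programme did; and prior employment history independently affects the outcome. The pooled gap is confounded — condition on prior employment history.
Adjusting over the population distribution of prior employment history: 0.282·(0.782−0.842) + 0.334·(0.243−0.438) + 0.384·(0.080−0.309) = -0.170.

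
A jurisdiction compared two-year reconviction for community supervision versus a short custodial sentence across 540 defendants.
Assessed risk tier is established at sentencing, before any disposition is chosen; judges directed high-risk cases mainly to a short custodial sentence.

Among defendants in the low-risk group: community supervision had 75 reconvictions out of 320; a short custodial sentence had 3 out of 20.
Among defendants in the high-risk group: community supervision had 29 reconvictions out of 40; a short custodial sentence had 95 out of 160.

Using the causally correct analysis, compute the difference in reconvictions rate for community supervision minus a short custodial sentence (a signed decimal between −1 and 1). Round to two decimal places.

Since assessed risk tier is a pre-existing factor (not a product of the disposition) and it affects the outcome on its own, it is a confounder. The stratified rates, not the pooled rate, identify the causal effect.
Adjusting over the population distribution of assessed risk tier: 0.630·(0.234−0.150) + 0.370·(0.725−0.594) = +0.102.

+0.10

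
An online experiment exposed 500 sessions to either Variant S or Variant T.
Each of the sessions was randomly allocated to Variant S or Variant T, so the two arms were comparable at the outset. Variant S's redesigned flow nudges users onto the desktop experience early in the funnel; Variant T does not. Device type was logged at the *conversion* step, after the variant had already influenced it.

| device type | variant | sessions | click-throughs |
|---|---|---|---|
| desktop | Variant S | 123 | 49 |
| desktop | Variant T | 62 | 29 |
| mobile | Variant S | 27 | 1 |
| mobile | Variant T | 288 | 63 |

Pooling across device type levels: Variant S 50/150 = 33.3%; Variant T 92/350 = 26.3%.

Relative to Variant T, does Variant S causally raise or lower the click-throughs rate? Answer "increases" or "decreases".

Variant T is higher inside every device type stratum but Variant S is higher in aggregate. Whether to stratify depends on how device type relates to the variant.
Stratifying would compare variants among sessions the variants themselves sorted into device type groups — a form of selection on an intermediate. The unconditioned pooled rates give the total causal effect.
Pooled: Variant S 33.3% vs Variant T 26.3%; Variant S is higher overall.

increases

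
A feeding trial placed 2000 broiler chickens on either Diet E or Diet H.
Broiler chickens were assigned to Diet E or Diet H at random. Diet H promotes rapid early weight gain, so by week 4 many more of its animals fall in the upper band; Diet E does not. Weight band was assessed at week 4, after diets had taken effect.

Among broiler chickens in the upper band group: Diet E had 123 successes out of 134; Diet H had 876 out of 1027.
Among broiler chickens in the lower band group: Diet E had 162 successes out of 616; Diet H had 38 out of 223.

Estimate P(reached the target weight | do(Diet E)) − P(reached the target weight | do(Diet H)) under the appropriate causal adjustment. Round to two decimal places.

-0.35

Because the diet influences week-4 weight band, week-4 weight band is a post-treatment mediator, not a confounder. Stratifying on it would bias the estimate; the causal effect is the crude pooled difference.
The causal difference is the pooled difference: 0.380 − 0.731 = -0.351.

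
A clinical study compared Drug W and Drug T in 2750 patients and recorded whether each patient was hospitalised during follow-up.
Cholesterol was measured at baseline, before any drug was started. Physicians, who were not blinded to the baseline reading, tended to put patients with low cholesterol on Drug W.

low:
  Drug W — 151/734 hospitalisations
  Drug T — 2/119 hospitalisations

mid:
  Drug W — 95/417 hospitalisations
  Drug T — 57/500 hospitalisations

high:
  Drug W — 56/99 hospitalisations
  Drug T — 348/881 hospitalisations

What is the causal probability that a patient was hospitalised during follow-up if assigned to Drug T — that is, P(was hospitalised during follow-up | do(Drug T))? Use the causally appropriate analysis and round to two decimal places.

0.18

Within every cholesterol level Drug T has the lower rate, yet pooled Drug W does — Simpson's reversal.
Cholesterol is set before the drug has any effect — it is not caused by the drug — and it independently drives the outcome. That makes it a confounder, so the causal comparison is within cholesterol levels.
Standardising Drug T to the population cholesterol mix: 0.310·2/119 + 0.333·57/500 + 0.356·348/881 = 0.184.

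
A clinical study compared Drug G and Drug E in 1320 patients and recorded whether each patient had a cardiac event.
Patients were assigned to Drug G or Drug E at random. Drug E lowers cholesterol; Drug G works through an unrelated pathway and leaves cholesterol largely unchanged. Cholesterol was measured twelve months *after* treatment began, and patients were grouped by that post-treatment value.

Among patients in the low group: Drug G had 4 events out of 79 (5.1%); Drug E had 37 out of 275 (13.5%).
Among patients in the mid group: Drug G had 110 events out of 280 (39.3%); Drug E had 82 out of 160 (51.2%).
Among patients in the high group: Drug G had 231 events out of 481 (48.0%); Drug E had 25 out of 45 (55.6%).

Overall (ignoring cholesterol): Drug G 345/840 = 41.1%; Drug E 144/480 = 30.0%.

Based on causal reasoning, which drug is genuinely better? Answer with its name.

Within every cholesterol level Drug G has the lower rate, yet pooled Drug E does — Simpson's reversal.
Cholesterol here is a post-treatment variable shaped by the drug; conditioning on it would introduce bias rather than remove it. The overall comparison is the causal one.
Pooled: Drug G 41.1% vs Drug E 30.0%; Drug E is lower overall.

Drug E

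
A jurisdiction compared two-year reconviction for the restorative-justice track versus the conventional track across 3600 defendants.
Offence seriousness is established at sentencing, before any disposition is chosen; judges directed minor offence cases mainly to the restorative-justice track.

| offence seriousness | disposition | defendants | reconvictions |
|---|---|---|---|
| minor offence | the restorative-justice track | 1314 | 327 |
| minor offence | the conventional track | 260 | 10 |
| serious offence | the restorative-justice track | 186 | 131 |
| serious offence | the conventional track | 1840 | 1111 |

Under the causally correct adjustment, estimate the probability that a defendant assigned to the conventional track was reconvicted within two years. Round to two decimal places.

0.36

The offence seriousness-specific comparison favours the conventional track throughout, but the pooled figures favour the restorative-justice track. The question is whether to condition on offence seriousness.
Here offence seriousness is a common cause — it drives both which disposition a case falls under and the outcome. The crude comparison mixes populations; the stratum-specific rates are the causally relevant ones.
Standardising the conventional track to the population offence seriousness mix: 0.437·10/260 + 0.563·1111/1840 = 0.357.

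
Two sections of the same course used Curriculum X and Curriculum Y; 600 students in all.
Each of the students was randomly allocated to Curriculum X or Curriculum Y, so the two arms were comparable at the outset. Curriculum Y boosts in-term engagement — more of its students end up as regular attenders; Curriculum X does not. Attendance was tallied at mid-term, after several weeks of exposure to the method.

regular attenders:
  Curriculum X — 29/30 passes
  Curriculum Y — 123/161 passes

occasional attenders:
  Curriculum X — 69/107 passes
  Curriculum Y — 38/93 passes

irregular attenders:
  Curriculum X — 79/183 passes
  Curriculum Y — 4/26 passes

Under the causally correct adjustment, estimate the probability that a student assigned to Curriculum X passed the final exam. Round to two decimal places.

0.55

Mid-term attendance is downstream of the teaching method. One should not condition on a consequence of treatment, so the overall rates are the right comparison.
So P(outcome | do(Curriculum X)) is just the pooled rate for Curriculum X: 177/320 = 0.553.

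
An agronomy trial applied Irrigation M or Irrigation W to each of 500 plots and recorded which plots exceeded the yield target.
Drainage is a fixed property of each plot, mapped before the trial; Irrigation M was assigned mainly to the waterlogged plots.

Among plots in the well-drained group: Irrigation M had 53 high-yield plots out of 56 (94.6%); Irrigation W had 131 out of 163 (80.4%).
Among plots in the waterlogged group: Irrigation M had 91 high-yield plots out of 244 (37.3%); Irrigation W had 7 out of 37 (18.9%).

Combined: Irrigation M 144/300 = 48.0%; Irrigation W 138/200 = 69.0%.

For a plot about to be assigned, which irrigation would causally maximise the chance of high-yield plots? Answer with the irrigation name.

The field drainage-specific comparison favours Irrigation M throughout, but the pooled figures favour Irrigation W. The question is whether to condition on field drainage.
Field drainage is set before the irrigation has any effect — it is not caused by the irrigation — and it independently drives the outcome. That makes it a confounder, so the causal comparison is within field drainage levels.
Within each level — well-drained: 94.6% vs 80.4%; waterlogged: 37.3% vs 18.9% — Irrigation M is higher every time.

Irrigation M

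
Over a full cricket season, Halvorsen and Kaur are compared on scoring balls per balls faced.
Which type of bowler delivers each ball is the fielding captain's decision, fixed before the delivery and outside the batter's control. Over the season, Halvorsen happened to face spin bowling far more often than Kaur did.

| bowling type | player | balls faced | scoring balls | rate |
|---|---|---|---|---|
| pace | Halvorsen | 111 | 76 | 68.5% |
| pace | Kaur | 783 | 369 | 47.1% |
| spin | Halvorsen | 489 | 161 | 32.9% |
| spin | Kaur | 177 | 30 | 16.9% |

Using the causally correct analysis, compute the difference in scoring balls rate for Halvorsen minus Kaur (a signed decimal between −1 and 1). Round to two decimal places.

+0.19

Within every bowling type level Halvorsen has the higher rate, yet pooled Kaur does — Simpson's reversal.
Nothing the player does changes bowling type; the imbalance is an allocation artefact. With bowling type also predicting the outcome, the pooled figure is confounded, and the within-stratum comparison is the causal one.
Adjusting over the population distribution of bowling type: 0.573·(0.685−0.471) + 0.427·(0.329−0.169) = +0.191.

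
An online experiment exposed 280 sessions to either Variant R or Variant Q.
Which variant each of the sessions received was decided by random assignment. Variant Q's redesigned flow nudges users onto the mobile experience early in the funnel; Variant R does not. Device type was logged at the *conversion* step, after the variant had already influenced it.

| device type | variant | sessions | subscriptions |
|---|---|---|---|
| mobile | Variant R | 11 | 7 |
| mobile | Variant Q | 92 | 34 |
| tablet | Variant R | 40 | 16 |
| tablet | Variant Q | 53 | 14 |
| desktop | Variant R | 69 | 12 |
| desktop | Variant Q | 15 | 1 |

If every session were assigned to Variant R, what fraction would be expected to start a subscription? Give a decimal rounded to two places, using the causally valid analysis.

0.29

Within every device type level Variant R has the higher rate, yet pooled Variant Q does — Simpson's reversal.
Device type is downstream of the variant. One should not condition on a consequence of treatment, so the overall rates are the right comparison.
So P(outcome | do(Variant R)) is just the pooled rate for Variant R: 35/120 = 0.292.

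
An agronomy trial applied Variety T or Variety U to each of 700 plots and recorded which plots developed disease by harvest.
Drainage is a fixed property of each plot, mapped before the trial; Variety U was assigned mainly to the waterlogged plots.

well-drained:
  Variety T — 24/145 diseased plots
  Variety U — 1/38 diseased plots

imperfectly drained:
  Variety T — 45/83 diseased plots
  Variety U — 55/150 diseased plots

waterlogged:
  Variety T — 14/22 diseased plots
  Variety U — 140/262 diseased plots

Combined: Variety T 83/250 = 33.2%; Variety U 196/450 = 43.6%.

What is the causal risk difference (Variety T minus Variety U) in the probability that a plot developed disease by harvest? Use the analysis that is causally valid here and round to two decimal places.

Since field drainage is a pre-existing factor (not a product of the variety) and it affects the outcome on its own, it is a confounder. The stratified rates, not the pooled rate, identify the causal effect.
Adjusting over the population distribution of field drainage: 0.261·(0.166−0.026) + 0.333·(0.542−0.367) + 0.406·(0.636−0.534) = +0.136.

+0.14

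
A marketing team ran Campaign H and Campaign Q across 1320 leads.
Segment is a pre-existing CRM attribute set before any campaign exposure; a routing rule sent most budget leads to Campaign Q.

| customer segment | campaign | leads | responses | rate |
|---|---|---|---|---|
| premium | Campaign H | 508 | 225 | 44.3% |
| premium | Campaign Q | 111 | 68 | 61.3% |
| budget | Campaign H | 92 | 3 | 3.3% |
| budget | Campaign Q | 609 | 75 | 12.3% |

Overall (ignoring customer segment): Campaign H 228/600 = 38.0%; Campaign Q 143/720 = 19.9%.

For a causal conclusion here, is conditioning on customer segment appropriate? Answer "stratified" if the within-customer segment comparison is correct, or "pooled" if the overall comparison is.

The stratified and pooled comparisons disagree (Campaign Q wins within each customer segment; Campaign H wins overall), so the answer turns on the causal role of customer segment.
Here customer segment is a common cause — it drives both which campaign a case falls under and the outcome. The crude comparison mixes populations; the stratum-specific rates are the causally relevant ones.
Within each level — premium: 44.3% vs 61.3%; budget: 3.3% vs 12.3% — Campaign Q is higher every time.

stratified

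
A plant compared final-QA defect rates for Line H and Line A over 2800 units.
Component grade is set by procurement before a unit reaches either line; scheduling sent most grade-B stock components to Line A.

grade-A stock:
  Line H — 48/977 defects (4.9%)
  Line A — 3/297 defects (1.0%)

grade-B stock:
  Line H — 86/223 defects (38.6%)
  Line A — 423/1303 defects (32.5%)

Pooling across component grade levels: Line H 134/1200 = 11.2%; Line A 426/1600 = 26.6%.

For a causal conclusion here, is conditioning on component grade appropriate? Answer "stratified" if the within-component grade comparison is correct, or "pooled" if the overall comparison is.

stratified

Line A is lower inside every component grade stratum but Line H is lower in aggregate. Whether to stratify depends on how component grade relates to the line.
The imbalance in component grade arose from how units were allocated, not from anything the line did; and component grade independently affects the outcome. The pooled gap is confounded — condition on component grade.
Within each level — grade-A stock: 4.9% vs 1.0%; grade-B stock: 38.6% vs 32.5% — Line A is lower every time.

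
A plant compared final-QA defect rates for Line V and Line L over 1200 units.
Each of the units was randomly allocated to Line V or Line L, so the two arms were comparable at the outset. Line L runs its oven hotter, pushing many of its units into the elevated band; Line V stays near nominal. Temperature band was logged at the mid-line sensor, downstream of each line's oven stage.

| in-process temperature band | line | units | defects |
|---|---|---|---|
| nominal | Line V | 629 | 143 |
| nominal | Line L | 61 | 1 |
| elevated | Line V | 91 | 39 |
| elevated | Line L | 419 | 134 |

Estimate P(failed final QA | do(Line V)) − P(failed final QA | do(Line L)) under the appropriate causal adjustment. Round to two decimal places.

-0.03

The in-process temperature band-specific comparison favours Line L throughout, but the pooled figures favour Line V. The question is whether to condition on in-process temperature band.
In-process temperature band lies on the pathway line → in-process temperature band → outcome, so adjusting for it blocks the indirect effect. For the total causal effect of line, use the unadjusted pooled rates.
The causal difference is the pooled difference: 0.253 − 0.281 = -0.028.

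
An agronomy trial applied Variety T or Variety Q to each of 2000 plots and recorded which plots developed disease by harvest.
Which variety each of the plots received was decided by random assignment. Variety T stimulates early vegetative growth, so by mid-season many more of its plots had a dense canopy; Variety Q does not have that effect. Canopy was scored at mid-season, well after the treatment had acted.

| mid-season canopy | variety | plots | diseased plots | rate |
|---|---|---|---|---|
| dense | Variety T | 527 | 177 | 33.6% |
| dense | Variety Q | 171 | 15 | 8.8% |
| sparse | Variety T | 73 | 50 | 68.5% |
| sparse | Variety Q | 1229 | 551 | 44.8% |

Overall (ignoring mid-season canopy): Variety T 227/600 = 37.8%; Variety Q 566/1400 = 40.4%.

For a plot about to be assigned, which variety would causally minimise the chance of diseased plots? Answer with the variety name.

The distribution of mid-season canopy is itself part of what the variety does — it is an intermediate outcome. Holding it fixed would remove that part of the effect; the total effect is the pooled difference.
Pooled: Variety T 37.8% vs Variety Q 40.4%; Variety T is lower overall.

Variety T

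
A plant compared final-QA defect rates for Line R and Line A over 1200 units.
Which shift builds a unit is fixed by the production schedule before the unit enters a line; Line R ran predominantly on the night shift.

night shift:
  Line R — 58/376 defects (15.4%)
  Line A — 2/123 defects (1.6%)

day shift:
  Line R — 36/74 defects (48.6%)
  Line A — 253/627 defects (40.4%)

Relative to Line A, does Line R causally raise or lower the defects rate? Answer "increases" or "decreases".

increases

Here shift is a common cause — it drives both which line a case falls under and the outcome. The crude comparison mixes populations; the stratum-specific rates are the causally relevant ones.
Within each level — night shift: 15.4% vs 1.6%; day shift: 48.6% vs 40.4% — Line A is lower every time.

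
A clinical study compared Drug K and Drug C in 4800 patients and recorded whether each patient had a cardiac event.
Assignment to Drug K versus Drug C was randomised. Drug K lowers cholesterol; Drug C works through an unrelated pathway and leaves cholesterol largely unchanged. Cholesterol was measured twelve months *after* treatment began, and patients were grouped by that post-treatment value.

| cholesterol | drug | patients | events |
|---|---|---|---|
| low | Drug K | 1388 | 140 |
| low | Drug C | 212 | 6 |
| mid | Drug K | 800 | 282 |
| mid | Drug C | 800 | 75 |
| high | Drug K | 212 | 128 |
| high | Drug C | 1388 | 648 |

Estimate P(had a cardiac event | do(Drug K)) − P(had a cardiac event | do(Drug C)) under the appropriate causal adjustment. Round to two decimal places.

The distribution of cholesterol is itself part of what the drug does — it is an intermediate outcome. Holding it fixed would remove that part of the effect; the total effect is the pooled difference.
The causal difference is the pooled difference: 0.229 − 0.304 = -0.075.

-0.07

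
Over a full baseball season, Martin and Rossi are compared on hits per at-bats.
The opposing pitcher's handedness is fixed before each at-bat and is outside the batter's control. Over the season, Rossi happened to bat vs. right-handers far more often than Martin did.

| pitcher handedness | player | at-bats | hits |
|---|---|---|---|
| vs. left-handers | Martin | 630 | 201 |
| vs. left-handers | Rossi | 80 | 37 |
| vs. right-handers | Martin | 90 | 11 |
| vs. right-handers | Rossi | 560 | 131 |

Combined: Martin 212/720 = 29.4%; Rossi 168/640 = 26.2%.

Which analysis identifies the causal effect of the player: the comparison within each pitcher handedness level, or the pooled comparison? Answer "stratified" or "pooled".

stratified

Within every pitcher handedness level Rossi has the higher rate, yet pooled Martin does — Simpson's reversal.
Since pitcher handedness is a pre-existing factor (not a product of the player) and it affects the outcome on its own, it is a confounder. The stratified rates, not the pooled rate, identify the causal effect.
Within each level — vs. left-handers: 31.9% vs 46.2%; vs. right-handers: 12.2% vs 23.4% — Rossi is higher every time.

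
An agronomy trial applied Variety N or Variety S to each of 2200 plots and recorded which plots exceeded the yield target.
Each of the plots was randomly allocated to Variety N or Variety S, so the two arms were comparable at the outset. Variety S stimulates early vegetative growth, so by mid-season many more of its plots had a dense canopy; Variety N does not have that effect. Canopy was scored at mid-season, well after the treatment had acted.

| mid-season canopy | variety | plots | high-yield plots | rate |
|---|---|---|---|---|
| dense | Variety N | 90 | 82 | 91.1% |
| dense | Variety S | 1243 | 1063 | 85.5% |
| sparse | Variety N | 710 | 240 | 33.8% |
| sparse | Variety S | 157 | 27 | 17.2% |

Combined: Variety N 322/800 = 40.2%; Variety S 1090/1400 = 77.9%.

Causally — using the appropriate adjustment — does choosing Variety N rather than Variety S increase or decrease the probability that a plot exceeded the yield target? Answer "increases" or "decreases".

The stratified and pooled comparisons disagree (Variety N wins within each mid-season canopy; Variety S wins overall), so the answer turns on the causal role of mid-season canopy.
Because the variety influences mid-season canopy, mid-season canopy is a post-treatment mediator, not a confounder. Stratifying on it would bias the estimate; the causal effect is the crude pooled difference.
Pooled: Variety N 40.2% vs Variety S 77.9%; Variety S is higher overall.

decreases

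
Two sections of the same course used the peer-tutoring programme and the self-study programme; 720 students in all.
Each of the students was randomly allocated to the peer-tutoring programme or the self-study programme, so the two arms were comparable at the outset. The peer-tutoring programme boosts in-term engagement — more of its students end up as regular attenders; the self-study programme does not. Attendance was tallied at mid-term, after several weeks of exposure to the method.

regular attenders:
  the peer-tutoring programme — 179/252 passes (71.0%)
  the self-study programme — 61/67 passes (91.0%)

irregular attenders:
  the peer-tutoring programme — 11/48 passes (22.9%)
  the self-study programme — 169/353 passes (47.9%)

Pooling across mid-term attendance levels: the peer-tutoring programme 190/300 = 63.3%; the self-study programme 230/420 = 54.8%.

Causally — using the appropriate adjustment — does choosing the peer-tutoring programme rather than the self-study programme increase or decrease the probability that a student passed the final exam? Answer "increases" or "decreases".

Within every mid-term attendance level the self-study programme has the higher rate, yet pooled the peer-tutoring programme does — Simpson's reversal.
Because the teaching method influences mid-term attendance, mid-term attendance is a post-treatment mediator, not a confounder. Stratifying on it would bias the estimate; the causal effect is the crude pooled difference.
Pooled: the peer-tutoring programme 63.3% vs the self-study programme 54.8%; the peer-tutoring programme is higher overall.

increases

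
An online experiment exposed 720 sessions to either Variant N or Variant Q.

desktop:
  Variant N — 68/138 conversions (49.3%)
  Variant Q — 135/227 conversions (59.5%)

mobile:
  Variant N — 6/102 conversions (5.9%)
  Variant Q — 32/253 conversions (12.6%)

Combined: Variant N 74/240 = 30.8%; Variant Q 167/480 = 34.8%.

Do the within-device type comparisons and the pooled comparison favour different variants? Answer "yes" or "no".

no

Within each device type level (desktop 49.3% vs 59.5%; mobile 5.9% vs 12.6%), Variant Q has the higher rate every time. Pooled: 30.8% vs 34.8% — Variant Q has the higher rate overall. They agree.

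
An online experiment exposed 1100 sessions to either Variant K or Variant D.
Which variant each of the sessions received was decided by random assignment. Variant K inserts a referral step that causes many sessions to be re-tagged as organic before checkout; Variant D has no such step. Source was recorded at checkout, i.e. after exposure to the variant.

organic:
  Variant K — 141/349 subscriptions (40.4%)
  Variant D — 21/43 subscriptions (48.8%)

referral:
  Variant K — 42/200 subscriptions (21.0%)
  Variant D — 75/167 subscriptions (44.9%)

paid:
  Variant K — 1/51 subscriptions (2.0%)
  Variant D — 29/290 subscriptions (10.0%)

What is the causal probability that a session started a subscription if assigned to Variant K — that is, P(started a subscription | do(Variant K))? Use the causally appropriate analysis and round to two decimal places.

0.31

The stratified and pooled comparisons disagree (Variant D wins within each traffic source; Variant K wins overall), so the answer turns on the causal role of traffic source.
Traffic source is downstream of the variant. One should not condition on a consequence of treatment, so the overall rates are the right comparison.
So P(outcome | do(Variant K)) is just the pooled rate for Variant K: 184/600 = 0.307.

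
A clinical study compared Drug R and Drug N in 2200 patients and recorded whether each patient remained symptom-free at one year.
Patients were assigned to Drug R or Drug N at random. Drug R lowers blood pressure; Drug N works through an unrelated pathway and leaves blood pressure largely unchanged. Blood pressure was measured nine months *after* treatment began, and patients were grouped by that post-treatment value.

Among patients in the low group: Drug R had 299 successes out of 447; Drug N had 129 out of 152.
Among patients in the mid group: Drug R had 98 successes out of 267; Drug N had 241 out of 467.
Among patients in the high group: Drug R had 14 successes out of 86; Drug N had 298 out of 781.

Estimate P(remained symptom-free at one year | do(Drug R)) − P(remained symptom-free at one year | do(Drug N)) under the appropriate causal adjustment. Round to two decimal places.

+0.04

Stratifying would compare drugs among patients the drugs themselves sorted into blood pressure groups — a form of selection on an intermediate. The unconditioned pooled rates give the total causal effect.
The causal difference is the pooled difference: 0.514 − 0.477 = +0.037.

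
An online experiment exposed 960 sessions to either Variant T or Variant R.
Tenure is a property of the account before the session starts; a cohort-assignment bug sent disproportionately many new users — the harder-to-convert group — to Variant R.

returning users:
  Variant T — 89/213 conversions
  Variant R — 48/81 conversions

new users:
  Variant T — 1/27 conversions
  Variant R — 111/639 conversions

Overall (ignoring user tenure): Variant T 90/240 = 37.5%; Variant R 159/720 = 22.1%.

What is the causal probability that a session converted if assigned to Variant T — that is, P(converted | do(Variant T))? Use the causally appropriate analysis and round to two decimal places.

The stratified and pooled comparisons disagree (Variant R wins within each user tenure; Variant T wins overall), so the answer turns on the causal role of user tenure.
Nothing the variant does changes user tenure; the imbalance is an allocation artefact. With user tenure also predicting the outcome, the pooled figure is confounded, and the within-stratum comparison is the causal one.
Standardising Variant T to the population user tenure mix: 0.306·89/213 + 0.694·1/27 = 0.154.

0.15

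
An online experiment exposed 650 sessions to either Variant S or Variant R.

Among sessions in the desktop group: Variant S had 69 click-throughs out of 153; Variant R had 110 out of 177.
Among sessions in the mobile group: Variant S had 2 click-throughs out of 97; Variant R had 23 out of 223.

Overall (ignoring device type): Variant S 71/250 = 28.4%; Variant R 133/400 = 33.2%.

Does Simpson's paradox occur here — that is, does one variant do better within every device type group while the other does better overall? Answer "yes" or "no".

Within each device type level (desktop 45.1% vs 62.1%; mobile 2.1% vs 10.3%), Variant R has the higher rate every time. Pooled: 28.4% vs 33.2% — Variant R has the higher rate overall. They agree.

no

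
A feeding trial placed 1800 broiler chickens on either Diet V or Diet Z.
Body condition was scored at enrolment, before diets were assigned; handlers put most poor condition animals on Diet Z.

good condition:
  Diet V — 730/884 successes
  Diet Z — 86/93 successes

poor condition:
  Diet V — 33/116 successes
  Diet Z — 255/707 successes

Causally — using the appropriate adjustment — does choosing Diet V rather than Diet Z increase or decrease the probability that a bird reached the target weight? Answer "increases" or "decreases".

Within every starting body condition level Diet Z has the higher rate, yet pooled Diet V does — Simpson's reversal.
The imbalance in starting body condition arose from how broiler chickens were allocated, not from anything the diet did; and starting body condition independently affects the outcome. The pooled gap is confounded — condition on starting body condition.
Within each level — good condition: 82.6% vs 92.5%; poor condition: 28.4% vs 36.1% — Diet Z is higher every time.

decreases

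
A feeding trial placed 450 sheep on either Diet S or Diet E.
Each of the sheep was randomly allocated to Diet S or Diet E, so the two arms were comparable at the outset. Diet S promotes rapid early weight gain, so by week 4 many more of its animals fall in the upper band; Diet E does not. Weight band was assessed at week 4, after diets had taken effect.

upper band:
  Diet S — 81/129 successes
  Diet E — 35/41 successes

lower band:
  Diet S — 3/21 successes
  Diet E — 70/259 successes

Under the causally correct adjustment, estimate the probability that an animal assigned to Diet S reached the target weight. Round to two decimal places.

The stratified and pooled comparisons disagree (Diet E wins within each week-4 weight band; Diet S wins overall), so the answer turns on the causal role of week-4 weight band.
Because the diet influences week-4 weight band, week-4 weight band is a post-treatment mediator, not a confounder. Stratifying on it would bias the estimate; the causal effect is the crude pooled difference.
So P(outcome | do(Diet S)) is just the pooled rate for Diet S: 84/150 = 0.560.

0.56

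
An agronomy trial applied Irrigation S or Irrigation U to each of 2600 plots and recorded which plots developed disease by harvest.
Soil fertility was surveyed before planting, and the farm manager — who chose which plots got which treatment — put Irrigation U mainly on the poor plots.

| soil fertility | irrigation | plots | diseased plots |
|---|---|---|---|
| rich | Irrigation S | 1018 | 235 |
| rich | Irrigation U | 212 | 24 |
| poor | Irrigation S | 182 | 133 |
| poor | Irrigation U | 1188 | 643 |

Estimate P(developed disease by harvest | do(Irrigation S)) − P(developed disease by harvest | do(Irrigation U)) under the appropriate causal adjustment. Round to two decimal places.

Irrigation U is lower inside every soil fertility stratum but Irrigation S is lower in aggregate. Whether to stratify depends on how soil fertility relates to the irrigation.
Soil fertility differs across irrigations for reasons unrelated to any effect of the irrigation itself, and it separately predicts the outcome — a classic confounder. We must compare within soil fertility levels.
Adjusting over the population distribution of soil fertility: 0.473·(0.231−0.113) + 0.527·(0.731−0.541) = +0.156.

+0.16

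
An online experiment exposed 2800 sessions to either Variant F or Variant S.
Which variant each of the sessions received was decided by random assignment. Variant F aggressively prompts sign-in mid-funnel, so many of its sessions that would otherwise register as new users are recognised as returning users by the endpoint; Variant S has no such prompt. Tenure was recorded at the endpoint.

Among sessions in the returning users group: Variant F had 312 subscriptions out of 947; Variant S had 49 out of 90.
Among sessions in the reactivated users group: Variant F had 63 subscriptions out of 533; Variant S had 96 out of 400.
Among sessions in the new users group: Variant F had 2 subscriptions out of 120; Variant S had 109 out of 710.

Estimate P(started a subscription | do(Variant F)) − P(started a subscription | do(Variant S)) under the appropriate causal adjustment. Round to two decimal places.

+0.02

The stratified and pooled comparisons disagree (Variant S wins within each user tenure; Variant F wins overall), so the answer turns on the causal role of user tenure.
The distribution of user tenure is itself part of what the variant does — it is an intermediate outcome. Holding it fixed would remove that part of the effect; the total effect is the pooled difference.
The causal difference is the pooled difference: 0.236 − 0.212 = +0.024.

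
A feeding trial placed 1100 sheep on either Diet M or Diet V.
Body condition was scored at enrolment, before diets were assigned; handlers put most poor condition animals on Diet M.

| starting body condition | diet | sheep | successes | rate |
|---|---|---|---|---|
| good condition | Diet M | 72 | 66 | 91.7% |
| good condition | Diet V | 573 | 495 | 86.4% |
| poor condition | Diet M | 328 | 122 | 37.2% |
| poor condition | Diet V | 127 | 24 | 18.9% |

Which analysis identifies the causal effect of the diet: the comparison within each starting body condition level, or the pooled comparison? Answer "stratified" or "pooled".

stratified

Starting body condition differs across diets for reasons unrelated to any effect of the diet itself, and it separately predicts the outcome — a classic confounder. We must compare within starting body condition levels.
Within each level — good condition: 91.7% vs 86.4%; poor condition: 37.2% vs 18.9% — Diet M is higher every time.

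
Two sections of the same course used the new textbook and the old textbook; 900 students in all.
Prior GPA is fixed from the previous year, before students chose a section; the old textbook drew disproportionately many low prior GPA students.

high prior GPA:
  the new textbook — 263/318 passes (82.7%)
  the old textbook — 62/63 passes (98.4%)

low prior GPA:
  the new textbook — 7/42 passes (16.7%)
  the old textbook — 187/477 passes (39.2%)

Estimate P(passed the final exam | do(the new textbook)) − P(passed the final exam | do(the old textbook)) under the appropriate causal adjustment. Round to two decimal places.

the old textbook is higher inside every prior GPA band stratum but the new textbook is higher in aggregate. Whether to stratify depends on how prior GPA band relates to the teaching method.
Here prior GPA band is a common cause — it drives both which teaching method a case falls under and the outcome. The crude comparison mixes populations; the stratum-specific rates are the causally relevant ones.
Adjusting over the population distribution of prior GPA band: 0.423·(0.827−0.984) + 0.577·(0.167−0.392) = -0.196.

-0.20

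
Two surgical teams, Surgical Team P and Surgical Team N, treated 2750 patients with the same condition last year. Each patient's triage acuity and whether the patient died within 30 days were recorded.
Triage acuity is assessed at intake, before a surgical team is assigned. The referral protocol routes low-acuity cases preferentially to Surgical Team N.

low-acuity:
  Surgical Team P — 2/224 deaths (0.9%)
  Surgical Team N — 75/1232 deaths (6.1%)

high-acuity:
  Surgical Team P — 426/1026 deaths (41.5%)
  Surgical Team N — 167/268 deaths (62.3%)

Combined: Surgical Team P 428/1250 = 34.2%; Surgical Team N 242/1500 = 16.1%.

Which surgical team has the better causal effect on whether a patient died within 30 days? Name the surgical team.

Surgical Team P

Surgical Team P is lower inside every triage acuity stratum but Surgical Team N is lower in aggregate. Whether to stratify depends on how triage acuity relates to the surgical team.
The imbalance in triage acuity arose from how patients were allocated, not from anything the surgical team did; and triage acuity independently affects the outcome. The pooled gap is confounded — condition on triage acuity.
Within each level — low-acuity: 0.9% vs 6.1%; high-acuity: 41.5% vs 62.3% — Surgical Team P is lower every time.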